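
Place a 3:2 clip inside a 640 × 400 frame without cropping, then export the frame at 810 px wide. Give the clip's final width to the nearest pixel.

759 px

In the 640×400 frame the clip fills the height: width = 400 × 3/2 ≈ 600.00 px.
Resizing to 810 px wide multiplies everything by 1.2656: 600.00 → 759.38 px.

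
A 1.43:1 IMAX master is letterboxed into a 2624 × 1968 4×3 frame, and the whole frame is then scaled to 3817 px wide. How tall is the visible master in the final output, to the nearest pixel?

In the 2624×1968 frame the master fills the width: height = 2624 / 1.430 ≈ 1834.97 px.
Resizing to 3817 px wide multiplies everything by 1.4546: 1834.97 → 2669.23 px.

2669 px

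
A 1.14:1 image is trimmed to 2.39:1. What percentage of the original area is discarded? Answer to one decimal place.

Going from 1.14:1 to 2.39:1 means cutting height while keeping width.
Area ratio = (1.140)/(2.390) = 47.70%; the remaining 52.30% is cropped out.

52.3%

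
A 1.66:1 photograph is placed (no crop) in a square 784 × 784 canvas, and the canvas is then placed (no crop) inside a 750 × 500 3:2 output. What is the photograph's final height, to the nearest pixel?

301 px

First fit — 1.66:1 into 784×784 spans the width: 784.00 × 472.29.
The square canvas is height-limited in 750×500, giving 500.00 × 500.00; scale factor 0.6378.
So the photograph's height is 472.29 × 0.6378 ≈ 301.20.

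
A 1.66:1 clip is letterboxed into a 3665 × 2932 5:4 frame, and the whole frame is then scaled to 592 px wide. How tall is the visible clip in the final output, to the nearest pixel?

357 px

At 3665×2932 the clip is width-limited, so height = 3665 / 1.660 ≈ 2207.83 px.
The frame scales by 592/3665 = 0.1615; 2207.83 × 0.1615 ≈ 356.63 px.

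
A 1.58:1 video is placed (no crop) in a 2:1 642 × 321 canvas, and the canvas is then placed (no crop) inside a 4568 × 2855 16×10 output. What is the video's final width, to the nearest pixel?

Inside the 642×321 canvas the video is height-limited at 507.18 × 321.00.
2:1 in 4568×2855: fills the width, so the intermediate becomes 4568.00 × 2284.00 — a scale of ×7.1153.
The video scales with it: width 507.18 × 7.1153 ≈ 3608.72.

3609 px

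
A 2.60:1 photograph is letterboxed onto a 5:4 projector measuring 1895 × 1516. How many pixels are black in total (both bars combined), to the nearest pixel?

Since 2.600 > 1.250, the photograph is width-limited.
Content height = 1895 / 2.600 ≈ 728.8462 px.
1516 − 728.8462 = 787.1538 px of bars.
That's 787.1538 × 1895 ≈ 1491657 black pixels.

1491657 pixels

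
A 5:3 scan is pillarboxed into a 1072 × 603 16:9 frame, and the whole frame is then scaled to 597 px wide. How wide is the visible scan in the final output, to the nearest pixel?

560 px

At 1072×603 the scan is height-limited, so width = 603 × 5/3 ≈ 1005.00 px.
Scaling 1072 → 597 is ×0.5569, so the width becomes 1005.00 × 0.5569 ≈ 559.69 px.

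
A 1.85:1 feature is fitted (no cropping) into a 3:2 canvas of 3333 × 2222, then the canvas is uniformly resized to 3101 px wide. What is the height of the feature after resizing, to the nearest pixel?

1676 px

At 3333×2222 the feature is width-limited, so height = 3333 / 1.850 ≈ 1801.62 px.
The frame scales by 3101/3333 = 0.9304; 1801.62 × 0.9304 ≈ 1676.22 px.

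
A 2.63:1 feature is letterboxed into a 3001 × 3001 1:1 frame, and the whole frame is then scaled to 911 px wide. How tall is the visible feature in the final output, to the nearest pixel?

346 px

Fitted into 3001×3001, the feature spans the width; its height is 3001 / 2.630 ≈ 1141.06 px.
The frame scales by 911/3001 = 0.3036; 1141.06 × 0.3036 ≈ 346.39 px.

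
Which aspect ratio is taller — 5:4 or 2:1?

5:4 = 1.25 and 2; 2 > 1.25. The smaller width-to-height ratio is the taller frame.

5:4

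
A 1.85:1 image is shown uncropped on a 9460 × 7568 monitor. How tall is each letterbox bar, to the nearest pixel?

1.85:1 (1.850) > 5:4 (1.250), so the image fills the width.
That makes the image 5113.51 px tall (9460 / 1.850).
Black = 7568 − 5113.51 = 2454.49 px, or 1227.24 per bar.

1227 px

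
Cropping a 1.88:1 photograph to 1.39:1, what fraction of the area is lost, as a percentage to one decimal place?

1.39:1 is narrower than 1.88:1, so the crop keeps the full height and trims the width.
(1.390)/(1.880) ≈ 0.739 of the area survives, leaving 26.06% discarded.

26.1%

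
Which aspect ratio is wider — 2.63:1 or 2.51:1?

2.63 and 2.51; 2.63 > 2.51.

2.63:1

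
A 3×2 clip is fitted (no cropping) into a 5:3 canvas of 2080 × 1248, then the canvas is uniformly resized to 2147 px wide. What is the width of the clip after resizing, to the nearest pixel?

At 2080×1248 the clip is height-limited, so width = 1248 × 3/2 ≈ 1872.00 px.
The frame scales by 2147/2080 = 1.0322; 1872.00 × 1.0322 ≈ 1932.30 px.

1932 px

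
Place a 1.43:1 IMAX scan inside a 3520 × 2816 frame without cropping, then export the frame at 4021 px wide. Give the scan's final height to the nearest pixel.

2812 px

In the 3520×2816 frame the scan fills the width: height = 3520 / 1.430 ≈ 2461.54 px.
The frame scales by 4021/3520 = 1.1423; 2461.54 × 1.1423 ≈ 2811.89 px.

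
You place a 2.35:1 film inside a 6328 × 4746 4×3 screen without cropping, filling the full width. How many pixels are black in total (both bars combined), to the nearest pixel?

12992865 pixels

Content height = 6328 / 2.350 ≈ 2692.7660 px.
Leftover height: 4746 − 2692.7660 = 2053.2340 px.
That's 2053.2340 × 6328 ≈ 12992865 black pixels.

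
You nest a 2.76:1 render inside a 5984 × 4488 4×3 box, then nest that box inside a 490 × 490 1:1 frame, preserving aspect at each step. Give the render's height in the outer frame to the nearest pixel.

Inside the 5984×4488 canvas the render is width-limited at 5984.00 × 2168.12.
The 4×3 canvas is width-limited in 490×490, giving 490.00 × 367.50; scale factor 0.0819.
Applying the same ×0.0819: 2168.12 → 177.54.

178 px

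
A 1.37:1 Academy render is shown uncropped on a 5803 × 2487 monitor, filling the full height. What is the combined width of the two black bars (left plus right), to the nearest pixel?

That makes the image 3407.19 px wide (2487 × 1.370).
Leftover width: 5803 − 3407.19 = 2395.81 px.

2396 px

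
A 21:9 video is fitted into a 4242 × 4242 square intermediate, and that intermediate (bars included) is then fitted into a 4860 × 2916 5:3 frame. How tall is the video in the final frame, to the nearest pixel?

1250 px

First fit — 21:9 into 4242×4242 spans the width: 4242.00 × 1818.00.
square in 4860×2916: fills the height, so the intermediate becomes 2916.00 × 2916.00 — a scale of ×0.6874.
So the video's height is 1818.00 × 0.6874 ≈ 1249.71.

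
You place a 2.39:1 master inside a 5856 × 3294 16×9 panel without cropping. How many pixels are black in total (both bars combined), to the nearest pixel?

2.39:1 is wider than 16×9, so it spans the full width.
Content height = 5856 / 2.390 ≈ 2450.2092 px.
3294 − 2450.2092 = 843.7908 px of bars.
That's 843.7908 × 5856 ≈ 4941239 black pixels.

4941239 pixels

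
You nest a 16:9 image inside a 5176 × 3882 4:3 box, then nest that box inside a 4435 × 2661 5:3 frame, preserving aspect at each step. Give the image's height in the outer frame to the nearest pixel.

1996 px

16:9 in 5176×3882: fills the width, so the image is 5176.00 × 2911.50.
4:3 in 4435×2661: fills the height, so the intermediate becomes 3548.00 × 2661.00 — a scale of ×0.6855.
Applying the same ×0.6855: 2911.50 → 1995.75.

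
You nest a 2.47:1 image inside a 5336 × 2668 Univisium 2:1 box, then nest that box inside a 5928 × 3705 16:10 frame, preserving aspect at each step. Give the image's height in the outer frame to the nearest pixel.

2400 px

2.47:1 in 5336×2668: fills the width, so the image is 5336.00 × 2160.32.
Univisium 2:1 in 5928×3705: fills the width, so the intermediate becomes 5928.00 × 2964.00 — a scale of ×1.1109.
Applying the same ×1.1109: 2160.32 → 2400.00.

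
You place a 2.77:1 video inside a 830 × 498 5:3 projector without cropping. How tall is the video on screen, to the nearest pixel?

300 px

2.77:1 (2.770) > 5:3 (1.667), so the video fills the width.
Content height = 830 / 2.770 ≈ 299.64 px.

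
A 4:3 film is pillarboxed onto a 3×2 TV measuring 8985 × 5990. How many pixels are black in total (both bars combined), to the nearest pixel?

5980017 pixels

Since 1.333 < 1.500, the film is height-limited.
That makes the image 7986.6667 px wide (5990 × 4/3).
Black = 8985 − 7986.6667 = 998.3333 px.
Across the 5990-px span: 998.3333 × 5990 ≈ 5980017 px.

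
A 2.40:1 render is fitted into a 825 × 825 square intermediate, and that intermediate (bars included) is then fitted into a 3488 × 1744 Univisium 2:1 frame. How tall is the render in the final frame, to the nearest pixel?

2.40:1 in 825×825: fills the width, so the render is 825.00 × 343.75.
square in 3488×1744: fills the height, so the intermediate becomes 1744.00 × 1744.00 — a scale of ×2.1139.
Applying the same ×2.1139: 343.75 → 726.67.

727 px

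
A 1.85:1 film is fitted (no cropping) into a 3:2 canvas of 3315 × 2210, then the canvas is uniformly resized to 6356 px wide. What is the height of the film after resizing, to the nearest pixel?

3436 px

In the 3315×2210 frame the film fills the width: height = 3315 / 1.850 ≈ 1791.89 px.
Scaling 3315 → 6356 is ×1.9173, so the height becomes 1791.89 × 1.9173 ≈ 3435.68 px.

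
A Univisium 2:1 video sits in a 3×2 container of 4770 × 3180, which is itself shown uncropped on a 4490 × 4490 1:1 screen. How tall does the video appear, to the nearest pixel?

Univisium 2:1 in 4770×3180: fills the width, so the video is 4770.00 × 2385.00.
The 3×2 canvas is width-limited in 4490×4490, giving 4490.00 × 2993.33; scale factor 0.9413.
So the video's height is 2385.00 × 0.9413 ≈ 2245.00.

2245 px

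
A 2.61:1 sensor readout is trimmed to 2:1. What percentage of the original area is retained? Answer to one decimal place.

76.6%

Going from 2.61:1 to 2:1 means cutting width while keeping height.
(2.000)/(2.610) ≈ 0.766 of the area survives.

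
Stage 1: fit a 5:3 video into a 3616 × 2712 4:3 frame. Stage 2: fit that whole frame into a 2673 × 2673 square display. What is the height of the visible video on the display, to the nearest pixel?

1604 px

5:3 in 3616×2712: fills the width, so the video is 3616.00 × 2169.60.
The 4:3 canvas is width-limited in 2673×2673, giving 2673.00 × 2004.75; scale factor 0.7392.
Applying the same ×0.7392: 2169.60 → 1603.80.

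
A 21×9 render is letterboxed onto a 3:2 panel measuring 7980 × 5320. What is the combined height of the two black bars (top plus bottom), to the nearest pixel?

21×9 (2.333) > 3:2 (1.500), so the render fills the width.
That makes the image 3420.00 px tall (7980 × 9/21).
Leftover height: 5320 − 3420.00 = 1900.00 px.

1900 px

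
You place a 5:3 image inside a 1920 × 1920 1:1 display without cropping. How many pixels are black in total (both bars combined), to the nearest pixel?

5:3 is wider than 1:1, so it spans the full width.
That makes the image 1152.0000 px tall (1920 × 3/5).
Black = 1920 − 1152.0000 = 768.0000 px.
That's 768.0000 × 1920 ≈ 1474560 black pixels.

1474560 pixels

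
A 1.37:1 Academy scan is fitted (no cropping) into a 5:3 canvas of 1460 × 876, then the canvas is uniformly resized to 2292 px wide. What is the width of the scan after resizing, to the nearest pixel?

1884 px

Fitted into 1460×876, the scan spans the height; its width is 876 × 1.370 ≈ 1200.12 px.
The frame scales by 2292/1460 = 1.5699; 1200.12 × 1.5699 ≈ 1884.02 px.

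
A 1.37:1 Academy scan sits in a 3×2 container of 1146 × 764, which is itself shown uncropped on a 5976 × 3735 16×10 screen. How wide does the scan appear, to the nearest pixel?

5117 px

First fit — 1.37:1 Academy into 1146×764 spans the height: 1046.68 × 764.00.
Second fit — the 3×2 canvas into 5976×3735 spans the height: 5602.50 × 3735.00 (×4.8887 from 1146×764).
So the scan's width is 1046.68 × 4.8887 ≈ 5116.95.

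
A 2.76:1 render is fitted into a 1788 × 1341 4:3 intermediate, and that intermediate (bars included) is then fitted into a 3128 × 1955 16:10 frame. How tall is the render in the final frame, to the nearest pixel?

944 px

First fit — 2.76:1 into 1788×1341 spans the width: 1788.00 × 647.83.
The 4:3 canvas is height-limited in 3128×1955, giving 2606.67 × 1955.00; scale factor 1.4579.
So the render's height is 647.83 × 1.4579 ≈ 944.44.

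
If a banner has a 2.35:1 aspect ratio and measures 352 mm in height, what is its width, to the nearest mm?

827 mm

Width = 352 × 2.350 = 827.20.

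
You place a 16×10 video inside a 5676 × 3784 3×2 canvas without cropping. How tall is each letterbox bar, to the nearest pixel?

Since 1.600 > 1.500, the video is width-limited.
That makes the image 3547.50 px tall (5676 × 10/16).
Leftover height: 3784 − 3547.50 = 236.50 px → 118.25 each side.

118 px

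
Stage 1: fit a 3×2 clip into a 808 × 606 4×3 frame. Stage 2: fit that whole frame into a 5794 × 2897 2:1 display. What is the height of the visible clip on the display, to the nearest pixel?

2575 px

Inside the 808×606 canvas the clip is width-limited at 808.00 × 538.67.
4×3 in 5794×2897: fills the height, so the intermediate becomes 3862.67 × 2897.00 — a scale of ×4.7805.
So the clip's height is 538.67 × 4.7805 ≈ 2575.11.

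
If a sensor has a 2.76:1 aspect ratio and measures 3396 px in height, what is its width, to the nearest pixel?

9373 px

At 2.76:1, 3396 × 2.760 ≈ 9372.96.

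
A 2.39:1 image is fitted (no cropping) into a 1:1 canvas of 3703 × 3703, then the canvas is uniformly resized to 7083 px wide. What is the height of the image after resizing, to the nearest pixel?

2964 px

At 3703×3703 the image is width-limited, so height = 3703 / 2.390 ≈ 1549.37 px.
The frame scales by 7083/3703 = 1.9128; 1549.37 × 1.9128 ≈ 2963.60 px.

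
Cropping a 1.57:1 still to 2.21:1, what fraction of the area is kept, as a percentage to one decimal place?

2.21:1 is wider than 1.57:1, so the crop keeps the full width and trims the height.
Area ratio = (1.570)/(2.210) = 71.04% retained.

71.0%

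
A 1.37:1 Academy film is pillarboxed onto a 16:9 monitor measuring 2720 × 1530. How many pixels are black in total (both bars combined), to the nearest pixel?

Since 1.370 < 1.778, the film is height-limited.
Content width = 1530 × 1.370 ≈ 2096.1000 px.
Black = 2720 − 2096.1000 = 623.9000 px.
Across the 1530-px span: 623.9000 × 1530 ≈ 954567 px.

954567 pixels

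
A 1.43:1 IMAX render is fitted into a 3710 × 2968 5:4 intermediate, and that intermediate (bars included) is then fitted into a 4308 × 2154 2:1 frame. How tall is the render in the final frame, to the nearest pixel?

1883 px

Inside the 3710×2968 canvas the render is width-limited at 3710.00 × 2594.41.
Second fit — the 5:4 canvas into 4308×2154 spans the height: 2692.50 × 2154.00 (×0.7257 from 3710×2968).
Applying the same ×0.7257: 2594.41 → 1882.87.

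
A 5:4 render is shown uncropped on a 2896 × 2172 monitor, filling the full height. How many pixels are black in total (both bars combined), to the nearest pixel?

393132 pixels

That makes the image 2715.0000 px wide (2172 × 5/4).
Black = 2896 − 2715.0000 = 181.0000 px.
Across the 2172-px span: 181.0000 × 2172 ≈ 393132 px.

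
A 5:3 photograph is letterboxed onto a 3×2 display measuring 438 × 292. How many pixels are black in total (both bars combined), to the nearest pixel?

Since 1.667 > 1.500, the photograph is width-limited.
That makes the image 262.8000 px tall (438 × 3/5).
292 − 262.8000 = 29.2000 px of bars.
That's 29.2000 × 438 ≈ 12790 black pixels.

12790 pixels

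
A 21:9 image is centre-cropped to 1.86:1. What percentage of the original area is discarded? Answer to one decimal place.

Going from 21:9 to 1.86:1 means cutting width while keeping height.
(1.860)/(2.333) ≈ 0.797 of the area survives, leaving 20.29% discarded.

20.3%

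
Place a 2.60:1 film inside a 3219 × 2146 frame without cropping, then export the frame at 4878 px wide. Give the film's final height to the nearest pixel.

Fitted into 3219×2146, the film spans the width; its height is 3219 / 2.600 ≈ 1238.08 px.
Scaling 3219 → 4878 is ×1.5154, so the height becomes 1238.08 × 1.5154 ≈ 1876.15 px.

1876 px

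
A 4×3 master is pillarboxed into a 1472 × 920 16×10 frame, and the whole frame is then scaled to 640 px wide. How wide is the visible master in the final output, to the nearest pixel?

533 px

At 1472×920 the master is height-limited, so width = 920 × 4/3 ≈ 1226.67 px.
The frame scales by 640/1472 = 0.4348; 1226.67 × 0.4348 ≈ 533.33 px.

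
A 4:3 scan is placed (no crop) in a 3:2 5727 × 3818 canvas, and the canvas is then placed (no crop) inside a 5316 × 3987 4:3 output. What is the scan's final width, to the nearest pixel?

First fit — 4:3 into 5727×3818 spans the height: 5090.67 × 3818.00.
The 3:2 canvas is width-limited in 5316×3987, giving 5316.00 × 3544.00; scale factor 0.9282.
So the scan's width is 5090.67 × 0.9282 ≈ 4725.33.

4725 px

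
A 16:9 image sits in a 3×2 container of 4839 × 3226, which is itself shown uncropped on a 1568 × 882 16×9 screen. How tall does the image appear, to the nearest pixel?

First fit — 16:9 into 4839×3226 spans the width: 4839.00 × 2721.94.
3×2 in 1568×882: fills the height, so the intermediate becomes 1323.00 × 882.00 — a scale of ×0.2734.
So the image's height is 2721.94 × 0.2734 ≈ 744.19.

744 px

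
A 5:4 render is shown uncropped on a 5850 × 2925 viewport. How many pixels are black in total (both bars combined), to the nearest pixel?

6416719 pixels

5:4 is narrower than 2:1, so it spans the full height.
Content width = 2925 × 5/4 ≈ 3656.2500 px.
Black = 5850 − 3656.2500 = 2193.7500 px.
Across the 2925-px span: 2193.7500 × 2925 ≈ 6416719 px.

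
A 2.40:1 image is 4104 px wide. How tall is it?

Height = 4104 / 2.400 = 1710.

1710 px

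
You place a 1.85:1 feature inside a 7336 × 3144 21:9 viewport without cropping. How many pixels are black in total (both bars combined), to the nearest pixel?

1.85:1 is narrower than 21:9, so it spans the full height.
Content width = 3144 × 1.850 ≈ 5816.4000 px.
7336 − 5816.4000 = 1519.6000 px of bars.
Across the 3144-px span: 1519.6000 × 3144 ≈ 4777622 px.

4777622 pixels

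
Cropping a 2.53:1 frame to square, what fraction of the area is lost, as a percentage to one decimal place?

square is narrower than 2.53:1, so the crop keeps the full height and trims the width.
Area ratio = (1.000)/(2.530) = 39.53%; the remaining 60.47% is cropped out.

60.5%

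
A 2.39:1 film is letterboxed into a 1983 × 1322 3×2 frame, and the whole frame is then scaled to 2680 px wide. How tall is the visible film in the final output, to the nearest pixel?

At 1983×1322 the film is width-limited, so height = 1983 / 2.390 ≈ 829.71 px.
Resizing to 2680 px wide multiplies everything by 1.3515: 829.71 → 1121.34 px.

1121 px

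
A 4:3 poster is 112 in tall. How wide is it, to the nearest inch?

At 4:3, 112 × 4/3 ≈ 149.33.

149 in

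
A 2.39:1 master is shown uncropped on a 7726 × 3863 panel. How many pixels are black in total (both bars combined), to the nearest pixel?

4870192 pixels

2.39:1 (2.390) > 2:1 (2.000), so the master fills the width.
Content height = 7726 / 2.390 ≈ 3232.6360 px.
Leftover height: 3863 − 3232.6360 = 630.3640 px.
That's 630.3640 × 7726 ≈ 4870192 black pixels.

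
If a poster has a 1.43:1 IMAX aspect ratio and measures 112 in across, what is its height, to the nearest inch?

At 1.43:1 IMAX, 112 / 1.430 ≈ 78.32.

78 in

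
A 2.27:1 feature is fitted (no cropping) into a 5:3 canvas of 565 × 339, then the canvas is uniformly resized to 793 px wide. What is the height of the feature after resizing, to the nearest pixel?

Fitted into 565×339, the feature spans the width; its height is 565 / 2.270 ≈ 248.90 px.
Scaling 565 → 793 is ×1.4035, so the height becomes 248.90 × 1.4035 ≈ 349.34 px.

349 px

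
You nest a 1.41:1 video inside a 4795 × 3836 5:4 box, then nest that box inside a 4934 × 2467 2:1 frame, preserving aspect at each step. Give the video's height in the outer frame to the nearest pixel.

Inside the 4795×3836 canvas the video is width-limited at 4795.00 × 3400.71.
5:4 in 4934×2467: fills the height, so the intermediate becomes 3083.75 × 2467.00 — a scale of ×0.6431.
So the video's height is 3400.71 × 0.6431 ≈ 2187.06.

2187 px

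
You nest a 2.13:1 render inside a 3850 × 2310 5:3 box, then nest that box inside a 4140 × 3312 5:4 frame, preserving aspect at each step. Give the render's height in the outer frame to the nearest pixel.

2.13:1 in 3850×2310: fills the width, so the render is 3850.00 × 1807.51.
Second fit — the 5:3 canvas into 4140×3312 spans the width: 4140.00 × 2484.00 (×1.0753 from 3850×2310).
The render scales with it: height 1807.51 × 1.0753 ≈ 1943.66.

1944 px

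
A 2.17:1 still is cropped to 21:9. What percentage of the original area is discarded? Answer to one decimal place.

Going from 2.17:1 to 21:9 means cutting height while keeping width.
Area ratio = (2.170)/(2.333) = 93.00%; the remaining 7.00% is cropped out.

7.0%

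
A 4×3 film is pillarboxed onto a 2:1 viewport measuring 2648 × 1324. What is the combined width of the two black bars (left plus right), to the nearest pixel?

Since 1.333 < 2.000, the film is height-limited.
Content width = 1324 × 4/3 ≈ 1765.33 px.
Leftover width: 2648 − 1765.33 = 882.67 px.

883 px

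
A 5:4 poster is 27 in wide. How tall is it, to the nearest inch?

22 in

27 × 4/5 = 21.60.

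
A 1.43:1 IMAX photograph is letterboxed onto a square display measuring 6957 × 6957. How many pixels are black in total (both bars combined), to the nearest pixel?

Since 1.430 > 1.000, the photograph is width-limited.
The photograph is 6957 / 1.430 ≈ 4865.0350 px tall.
6957 − 4865.0350 = 2091.9650 px of bars.
Bar area = 2091.9650 × 6957 ≈ 14553801 px.

14553801 pixels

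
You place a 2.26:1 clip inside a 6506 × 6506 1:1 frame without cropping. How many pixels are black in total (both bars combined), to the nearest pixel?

2.26:1 is wider than 1:1, so it spans the full width.
The clip is 6506 / 2.260 ≈ 2878.7611 px tall.
6506 − 2878.7611 = 3627.2389 px of bars.
Across the 6506-px span: 3627.2389 × 6506 ≈ 23598817 px.

23598817 pixels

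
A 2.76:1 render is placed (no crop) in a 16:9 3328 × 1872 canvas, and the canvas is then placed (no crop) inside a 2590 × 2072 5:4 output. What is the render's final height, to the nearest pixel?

First fit — 2.76:1 into 3328×1872 spans the width: 3328.00 × 1205.80.
Second fit — the 16:9 canvas into 2590×2072 spans the width: 2590.00 × 1456.88 (×0.7782 from 3328×1872).
So the render's height is 1205.80 × 0.7782 ≈ 938.41.

938 px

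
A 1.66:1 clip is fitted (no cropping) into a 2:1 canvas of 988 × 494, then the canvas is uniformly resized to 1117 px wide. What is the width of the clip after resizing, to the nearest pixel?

927 px

At 988×494 the clip is height-limited, so width = 494 × 1.660 ≈ 820.04 px.
The frame scales by 1117/988 = 1.1306; 820.04 × 1.1306 ≈ 927.11 px.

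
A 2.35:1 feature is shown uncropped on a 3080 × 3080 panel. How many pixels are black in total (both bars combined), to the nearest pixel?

5449634 pixels

2.35:1 is wider than 1:1, so it spans the full width.
Content height = 3080 / 2.350 ≈ 1310.6383 px.
Leftover height: 3080 − 1310.6383 = 1769.3617 px.
Bar area = 1769.3617 × 3080 ≈ 5449634 px.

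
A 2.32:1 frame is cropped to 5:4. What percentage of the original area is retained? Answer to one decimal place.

53.9%

Going from 2.32:1 to 5:4 means cutting width while keeping height.
Fraction kept = (1.250)/(2.320) ≈ 53.88%.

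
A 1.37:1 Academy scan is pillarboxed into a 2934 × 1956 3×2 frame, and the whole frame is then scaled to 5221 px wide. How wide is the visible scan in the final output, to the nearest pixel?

At 2934×1956 the scan is height-limited, so width = 1956 × 1.370 ≈ 2679.72 px.
The frame scales by 5221/2934 = 1.7795; 2679.72 × 1.7795 ≈ 4768.51 px.

4769 px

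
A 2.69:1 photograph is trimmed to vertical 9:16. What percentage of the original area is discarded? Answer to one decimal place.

79.1%

vertical 9:16 is narrower than 2.69:1, so the crop keeps the full height and trims the width.
Fraction kept = (0.562)/(2.690) ≈ 20.91%, so 79.09% is lost.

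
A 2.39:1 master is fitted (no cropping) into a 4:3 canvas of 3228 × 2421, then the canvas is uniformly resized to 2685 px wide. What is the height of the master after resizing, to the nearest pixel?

1123 px

At 3228×2421 the master is width-limited, so height = 3228 / 2.390 ≈ 1350.63 px.
Scaling 3228 → 2685 is ×0.8318, so the height becomes 1350.63 × 0.8318 ≈ 1123.43 px.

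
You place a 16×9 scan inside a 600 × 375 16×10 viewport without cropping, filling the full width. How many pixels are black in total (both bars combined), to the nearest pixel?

That makes the image 337.5000 px tall (600 × 9/16).
Black = 375 − 337.5000 = 37.5000 px.
Bar area = 37.5000 × 600 ≈ 22500 px.

22500 pixels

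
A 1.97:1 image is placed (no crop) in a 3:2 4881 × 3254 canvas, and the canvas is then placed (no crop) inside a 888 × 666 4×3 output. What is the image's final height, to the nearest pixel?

Inside the 4881×3254 canvas the image is width-limited at 4881.00 × 2477.66.
The 3:2 canvas is width-limited in 888×666, giving 888.00 × 592.00; scale factor 0.1819.
Applying the same ×0.1819: 2477.66 → 450.76.

451 px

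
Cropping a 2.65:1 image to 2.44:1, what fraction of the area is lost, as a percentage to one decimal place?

The height stays; only width is cut (since 2.44:1 is narrower than 2.65:1).
(2.440)/(2.650) ≈ 0.921 of the area survives, leaving 7.92% discarded.

7.9%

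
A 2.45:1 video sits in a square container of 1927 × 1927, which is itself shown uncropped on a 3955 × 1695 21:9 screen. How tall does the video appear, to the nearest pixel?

First fit — 2.45:1 into 1927×1927 spans the width: 1927.00 × 786.53.
Second fit — the square canvas into 3955×1695 spans the height: 1695.00 × 1695.00 (×0.8796 from 1927×1927).
So the video's height is 786.53 × 0.8796 ≈ 691.84.

692 px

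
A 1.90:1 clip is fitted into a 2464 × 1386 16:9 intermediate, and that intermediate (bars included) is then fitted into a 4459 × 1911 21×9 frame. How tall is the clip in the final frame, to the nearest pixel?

1788 px

First fit — 1.90:1 into 2464×1386 spans the width: 2464.00 × 1296.84.
The 16:9 canvas is height-limited in 4459×1911, giving 3397.33 × 1911.00; scale factor 1.3788.
Applying the same ×1.3788: 1296.84 → 1788.07.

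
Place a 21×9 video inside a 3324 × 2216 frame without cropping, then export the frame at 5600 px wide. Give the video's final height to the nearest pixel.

At 3324×2216 the video is width-limited, so height = 3324 × 9/21 ≈ 1424.57 px.
Resizing to 5600 px wide multiplies everything by 1.6847: 1424.57 → 2400.00 px.

2400 px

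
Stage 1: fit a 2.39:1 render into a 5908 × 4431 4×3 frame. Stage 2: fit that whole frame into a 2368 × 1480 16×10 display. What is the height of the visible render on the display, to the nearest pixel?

First fit — 2.39:1 into 5908×4431 spans the width: 5908.00 × 2471.97.
The 4×3 canvas is height-limited in 2368×1480, giving 1973.33 × 1480.00; scale factor 0.3340.
Applying the same ×0.3340: 2471.97 → 825.66.

826 px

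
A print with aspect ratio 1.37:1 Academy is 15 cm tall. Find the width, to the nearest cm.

At 1.37:1 Academy, 15 × 1.370 ≈ 20.55.

21 cm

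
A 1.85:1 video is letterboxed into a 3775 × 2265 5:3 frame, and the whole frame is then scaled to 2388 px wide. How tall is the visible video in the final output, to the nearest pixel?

1291 px

In the 3775×2265 frame the video fills the width: height = 3775 / 1.850 ≈ 2040.54 px.
Scaling 3775 → 2388 is ×0.6326, so the height becomes 2040.54 × 0.6326 ≈ 1290.81 px.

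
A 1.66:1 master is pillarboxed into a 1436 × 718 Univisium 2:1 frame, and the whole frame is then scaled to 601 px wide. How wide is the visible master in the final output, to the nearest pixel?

499 px

Fitted into 1436×718, the master spans the height; its width is 718 × 1.660 ≈ 1191.88 px.
Scaling 1436 → 601 is ×0.4185, so the width becomes 1191.88 × 0.4185 ≈ 498.83 px.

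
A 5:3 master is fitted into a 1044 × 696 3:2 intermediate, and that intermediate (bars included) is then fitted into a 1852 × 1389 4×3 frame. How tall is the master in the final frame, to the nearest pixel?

Inside the 1044×696 canvas the master is width-limited at 1044.00 × 626.40.
3:2 in 1852×1389: fills the width, so the intermediate becomes 1852.00 × 1234.67 — a scale of ×1.7739.
So the master's height is 626.40 × 1.7739 ≈ 1111.20.

1111 px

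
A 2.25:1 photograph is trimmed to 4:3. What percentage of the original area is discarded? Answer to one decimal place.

40.7%

4:3 is narrower than 2.25:1, so the crop keeps the full height and trims the width.
Fraction kept = (1.333)/(2.250) ≈ 59.26%, so 40.74% is lost.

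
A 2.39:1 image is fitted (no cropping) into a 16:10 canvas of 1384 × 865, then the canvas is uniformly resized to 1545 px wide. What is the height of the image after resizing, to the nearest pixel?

646 px

In the 1384×865 frame the image fills the width: height = 1384 / 2.390 ≈ 579.08 px.
Scaling 1384 → 1545 is ×1.1163, so the height becomes 579.08 × 1.1163 ≈ 646.44 px.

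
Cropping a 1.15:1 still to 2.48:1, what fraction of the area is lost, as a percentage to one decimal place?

53.6%

The width stays; only height is cut (since 2.48:1 is wider than 1.15:1).
(1.150)/(2.480) ≈ 0.464 of the area survives, leaving 53.63% discarded.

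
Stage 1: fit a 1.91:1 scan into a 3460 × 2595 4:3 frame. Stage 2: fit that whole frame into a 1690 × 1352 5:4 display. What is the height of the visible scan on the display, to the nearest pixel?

885 px

1.91:1 in 3460×2595: fills the width, so the scan is 3460.00 × 1811.52.
Second fit — the 4:3 canvas into 1690×1352 spans the width: 1690.00 × 1267.50 (×0.4884 from 3460×2595).
The scan scales with it: height 1811.52 × 0.4884 ≈ 884.82.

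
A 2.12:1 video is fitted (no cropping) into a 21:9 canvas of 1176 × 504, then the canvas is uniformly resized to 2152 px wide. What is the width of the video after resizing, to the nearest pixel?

1955 px

At 1176×504 the video is height-limited, so width = 504 × 2.120 ≈ 1068.48 px.
Resizing to 2152 px wide multiplies everything by 1.8299: 1068.48 → 1955.25 px.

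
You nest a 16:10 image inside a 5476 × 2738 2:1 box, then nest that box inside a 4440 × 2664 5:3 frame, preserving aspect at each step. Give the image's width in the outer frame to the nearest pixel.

16:10 in 5476×2738: fills the height, so the image is 4380.80 × 2738.00.
Second fit — the 2:1 canvas into 4440×2664 spans the width: 4440.00 × 2220.00 (×0.8108 from 5476×2738).
Applying the same ×0.8108: 4380.80 → 3552.00.

3552 px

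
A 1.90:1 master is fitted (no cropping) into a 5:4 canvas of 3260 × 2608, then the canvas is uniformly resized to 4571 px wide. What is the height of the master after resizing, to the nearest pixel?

2406 px

At 3260×2608 the master is width-limited, so height = 3260 / 1.900 ≈ 1715.79 px.
Resizing to 4571 px wide multiplies everything by 1.4021: 1715.79 → 2405.79 px.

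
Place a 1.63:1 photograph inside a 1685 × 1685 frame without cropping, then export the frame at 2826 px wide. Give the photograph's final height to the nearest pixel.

1734 px

At 1685×1685 the photograph is width-limited, so height = 1685 / 1.630 ≈ 1033.74 px.
Resizing to 2826 px wide multiplies everything by 1.6772: 1033.74 → 1733.74 px.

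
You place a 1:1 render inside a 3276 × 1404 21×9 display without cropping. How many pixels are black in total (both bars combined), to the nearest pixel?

2628288 pixels

Since 1.000 < 2.333, the render is height-limited.
That makes the image 1404.0000 px wide (1404 × 1/1).
Leftover width: 3276 − 1404.0000 = 1872.0000 px.
Bar area = 1872.0000 × 1404 ≈ 2628288 px.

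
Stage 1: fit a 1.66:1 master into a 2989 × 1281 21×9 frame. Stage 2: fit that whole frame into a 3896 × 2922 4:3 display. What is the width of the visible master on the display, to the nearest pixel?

2772 px

1.66:1 in 2989×1281: fills the height, so the master is 2126.46 × 1281.00.
The 21×9 canvas is width-limited in 3896×2922, giving 3896.00 × 1669.71; scale factor 1.3034.
The master scales with it: width 2126.46 × 1.3034 ≈ 2771.73.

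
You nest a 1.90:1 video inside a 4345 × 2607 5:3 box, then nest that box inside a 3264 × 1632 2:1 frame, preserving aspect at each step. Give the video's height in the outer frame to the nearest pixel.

1432 px

1.90:1 in 4345×2607: fills the width, so the video is 4345.00 × 2286.84.
5:3 in 3264×1632: fills the height, so the intermediate becomes 2720.00 × 1632.00 — a scale of ×0.6260.
The video scales with it: height 2286.84 × 0.6260 ≈ 1431.58.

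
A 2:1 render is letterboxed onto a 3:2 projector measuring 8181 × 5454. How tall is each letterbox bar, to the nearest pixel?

2:1 (2.000) > 3:2 (1.500), so the render fills the width.
That makes the image 4090.50 px tall (8181 × 1/2).
5454 − 4090.50 = 1363.50 px of bars (681.75 each).

682 px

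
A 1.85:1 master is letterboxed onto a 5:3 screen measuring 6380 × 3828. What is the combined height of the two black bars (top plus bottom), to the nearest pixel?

379 px

1.85:1 (1.850) > 5:3 (1.667), so the master fills the width.
Content height = 6380 / 1.850 ≈ 3448.65 px.
3828 − 3448.65 = 379.35 px of bars.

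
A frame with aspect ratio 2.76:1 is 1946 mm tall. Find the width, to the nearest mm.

5371 mm

1946 × 2.760 = 5370.96.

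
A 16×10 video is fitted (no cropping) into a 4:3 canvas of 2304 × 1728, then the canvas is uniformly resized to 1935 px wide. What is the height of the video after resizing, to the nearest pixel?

At 2304×1728 the video is width-limited, so height = 2304 × 10/16 ≈ 1440.00 px.
Scaling 2304 → 1935 is ×0.8398, so the height becomes 1440.00 × 0.8398 ≈ 1209.38 px.

1209 px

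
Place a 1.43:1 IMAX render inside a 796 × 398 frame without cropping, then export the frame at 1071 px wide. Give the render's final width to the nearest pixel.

766 px

At 796×398 the render is height-limited, so width = 398 × 1.430 ≈ 569.14 px.
Resizing to 1071 px wide multiplies everything by 1.3455: 569.14 → 765.76 px.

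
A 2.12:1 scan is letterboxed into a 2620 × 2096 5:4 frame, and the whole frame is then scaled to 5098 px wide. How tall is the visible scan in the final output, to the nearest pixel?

2405 px

Fitted into 2620×2096, the scan spans the width; its height is 2620 / 2.120 ≈ 1235.85 px.
Resizing to 5098 px wide multiplies everything by 1.9458: 1235.85 → 2404.72 px.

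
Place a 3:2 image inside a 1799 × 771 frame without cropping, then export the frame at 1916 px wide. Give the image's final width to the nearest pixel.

At 1799×771 the image is height-limited, so width = 771 × 3/2 ≈ 1156.50 px.
The frame scales by 1916/1799 = 1.0650; 1156.50 × 1.0650 ≈ 1231.71 px.

1232 px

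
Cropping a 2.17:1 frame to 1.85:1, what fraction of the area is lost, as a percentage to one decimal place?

The height stays; only width is cut (since 1.85:1 is narrower than 2.17:1).
(1.850)/(2.170) ≈ 0.853 of the area survives, leaving 14.75% discarded.

14.7%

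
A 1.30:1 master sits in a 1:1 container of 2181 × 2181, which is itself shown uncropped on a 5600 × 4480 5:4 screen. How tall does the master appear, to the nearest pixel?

1.30:1 in 2181×2181: fills the width, so the master is 2181.00 × 1677.69.
The 1:1 canvas is height-limited in 5600×4480, giving 4480.00 × 4480.00; scale factor 2.0541.
Applying the same ×2.0541: 1677.69 → 3446.15.

3446 px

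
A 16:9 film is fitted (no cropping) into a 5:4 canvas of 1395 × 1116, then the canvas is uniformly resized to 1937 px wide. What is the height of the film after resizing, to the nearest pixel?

1090 px

At 1395×1116 the film is width-limited, so height = 1395 × 9/16 ≈ 784.69 px.
Resizing to 1937 px wide multiplies everything by 1.3885: 784.69 → 1089.56 px.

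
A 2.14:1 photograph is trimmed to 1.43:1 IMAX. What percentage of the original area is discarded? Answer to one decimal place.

Going from 2.14:1 to 1.43:1 IMAX means cutting width while keeping height.
(1.430)/(2.140) ≈ 0.668 of the area survives, leaving 33.18% discarded.

33.2%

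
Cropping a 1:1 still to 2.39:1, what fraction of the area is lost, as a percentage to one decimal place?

58.2%

Going from 1:1 to 2.39:1 means cutting height while keeping width.
Area ratio = (1.000)/(2.390) = 41.84%; the remaining 58.16% is cropped out.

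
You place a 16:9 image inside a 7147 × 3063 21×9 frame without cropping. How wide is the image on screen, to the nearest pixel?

16:9 is narrower than 21×9, so it spans the full height.
That makes the image 5445.33 px wide (3063 × 16/9).

5445 px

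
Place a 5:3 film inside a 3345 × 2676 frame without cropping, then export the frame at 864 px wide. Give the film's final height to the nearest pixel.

518 px

In the 3345×2676 frame the film fills the width: height = 3345 × 3/5 ≈ 2007.00 px.
Scaling 3345 → 864 is ×0.2583, so the height becomes 2007.00 × 0.2583 ≈ 518.40 px.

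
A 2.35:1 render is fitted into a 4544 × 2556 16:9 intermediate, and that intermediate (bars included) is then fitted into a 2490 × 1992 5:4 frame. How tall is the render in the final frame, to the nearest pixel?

1060 px

First fit — 2.35:1 into 4544×2556 spans the width: 4544.00 × 1933.62.
Second fit — the 16:9 canvas into 2490×1992 spans the width: 2490.00 × 1400.62 (×0.5480 from 4544×2556).
The render scales with it: height 1933.62 × 0.5480 ≈ 1059.57.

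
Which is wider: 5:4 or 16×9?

16×9

5:4 = 1.25 and 16×9 = 1.778; 1.778 > 1.25.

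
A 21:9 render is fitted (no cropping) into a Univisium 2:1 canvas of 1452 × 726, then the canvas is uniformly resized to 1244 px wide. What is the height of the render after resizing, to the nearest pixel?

533 px

At 1452×726 the render is width-limited, so height = 1452 × 9/21 ≈ 622.29 px.
Scaling 1452 → 1244 is ×0.8567, so the height becomes 622.29 × 0.8567 ≈ 533.14 px.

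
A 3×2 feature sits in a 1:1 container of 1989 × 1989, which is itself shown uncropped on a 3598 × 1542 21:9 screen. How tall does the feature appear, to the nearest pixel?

Inside the 1989×1989 canvas the feature is width-limited at 1989.00 × 1326.00.
The 1:1 canvas is height-limited in 3598×1542, giving 1542.00 × 1542.00; scale factor 0.7753.
Applying the same ×0.7753: 1326.00 → 1028.00.

1028 px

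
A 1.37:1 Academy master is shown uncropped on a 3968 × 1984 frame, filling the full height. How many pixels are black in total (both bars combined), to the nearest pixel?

2479841 pixels

That makes the image 2718.0800 px wide (1984 × 1.370).
Leftover width: 3968 − 2718.0800 = 1249.9200 px.
Bar area = 1249.9200 × 1984 ≈ 2479841 px.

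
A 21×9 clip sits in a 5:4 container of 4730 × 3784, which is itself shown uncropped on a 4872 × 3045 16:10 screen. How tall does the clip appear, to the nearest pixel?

Inside the 4730×3784 canvas the clip is width-limited at 4730.00 × 2027.14.
Second fit — the 5:4 canvas into 4872×3045 spans the height: 3806.25 × 3045.00 (×0.8047 from 4730×3784).
The clip scales with it: height 2027.14 × 0.8047 ≈ 1631.25.

1631 px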